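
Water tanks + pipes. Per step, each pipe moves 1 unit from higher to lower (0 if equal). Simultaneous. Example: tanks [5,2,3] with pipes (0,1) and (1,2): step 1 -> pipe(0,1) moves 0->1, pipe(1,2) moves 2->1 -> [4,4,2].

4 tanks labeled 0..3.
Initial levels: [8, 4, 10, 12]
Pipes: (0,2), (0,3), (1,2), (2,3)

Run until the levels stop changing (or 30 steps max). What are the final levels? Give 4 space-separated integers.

Step 1: flows [2->0,3->0,2->1,3->2] -> levels [10 5 9 10]
Step 2: flows [0->2,0=3,2->1,3->2] -> levels [9 6 10 9]
Step 3: flows [2->0,0=3,2->1,2->3] -> levels [10 7 7 10]
Step 4: flows [0->2,0=3,1=2,3->2] -> levels [9 7 9 9]
Step 5: flows [0=2,0=3,2->1,2=3] -> levels [9 8 8 9]
Step 6: flows [0->2,0=3,1=2,3->2] -> levels [8 8 10 8]
Step 7: flows [2->0,0=3,2->1,2->3] -> levels [9 9 7 9]
Step 8: flows [0->2,0=3,1->2,3->2] -> levels [8 8 10 8]
  -> period-2 cycle: step 8 state = step 6 state; never stabilizes
  -> state at step 30: (30-6) mod 2 = 0, same as step 6 -> [8 8 10 8]

Answer: 8 8 10 8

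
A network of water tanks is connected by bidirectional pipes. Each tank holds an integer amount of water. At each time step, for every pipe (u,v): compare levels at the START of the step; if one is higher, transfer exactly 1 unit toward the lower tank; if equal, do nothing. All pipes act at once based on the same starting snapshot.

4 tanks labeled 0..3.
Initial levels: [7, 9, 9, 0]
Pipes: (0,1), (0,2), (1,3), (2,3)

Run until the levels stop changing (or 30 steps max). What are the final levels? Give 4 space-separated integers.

Answer: 5 7 7 6

Derivation:
Step 1: flows [1->0,2->0,1->3,2->3] -> levels [9 7 7 2]
Step 2: flows [0->1,0->2,1->3,2->3] -> levels [7 7 7 4]
Step 3: flows [0=1,0=2,1->3,2->3] -> levels [7 6 6 6]
Step 4: flows [0->1,0->2,1=3,2=3] -> levels [5 7 7 6]
Step 5: flows [1->0,2->0,1->3,2->3] -> levels [7 5 5 8]
Step 6: flows [0->1,0->2,3->1,3->2] -> levels [5 7 7 6]
  -> period-2 cycle: step 6 state = step 4 state; never stabilizes
  -> state at step 30: (30-4) mod 2 = 0, same as step 4 -> [5 7 7 6]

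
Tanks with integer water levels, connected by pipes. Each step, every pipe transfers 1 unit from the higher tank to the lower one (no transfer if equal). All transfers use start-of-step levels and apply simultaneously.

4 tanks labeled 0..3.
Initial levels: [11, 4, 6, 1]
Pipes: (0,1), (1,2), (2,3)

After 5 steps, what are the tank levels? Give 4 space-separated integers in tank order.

Answer: 6 6 5 5

Derivation:
Step 1: flows [0->1,2->1,2->3] -> levels [10 6 4 2]
Step 2: flows [0->1,1->2,2->3] -> levels [9 6 4 3]
Step 3: flows [0->1,1->2,2->3] -> levels [8 6 4 4]
Step 4: flows [0->1,1->2,2=3] -> levels [7 6 5 4]
Step 5: flows [0->1,1->2,2->3] -> levels [6 6 5 5]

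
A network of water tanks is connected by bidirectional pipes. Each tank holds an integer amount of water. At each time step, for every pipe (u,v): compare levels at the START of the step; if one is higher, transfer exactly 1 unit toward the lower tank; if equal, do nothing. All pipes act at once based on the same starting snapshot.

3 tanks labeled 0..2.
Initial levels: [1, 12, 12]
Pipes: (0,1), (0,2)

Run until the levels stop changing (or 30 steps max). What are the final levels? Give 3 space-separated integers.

Answer: 9 8 8

Derivation:
Step 1: flows [1->0,2->0] -> levels [3 11 11]
Step 2: flows [1->0,2->0] -> levels [5 10 10]
Step 3: flows [1->0,2->0] -> levels [7 9 9]
Step 4: flows [1->0,2->0] -> levels [9 8 8]
Step 5: flows [0->1,0->2] -> levels [7 9 9]
  -> period-2 cycle: step 5 state = step 3 state; never stabilizes
  -> state at step 30: (30-3) mod 2 = 1, same as step 4 -> [9 8 8]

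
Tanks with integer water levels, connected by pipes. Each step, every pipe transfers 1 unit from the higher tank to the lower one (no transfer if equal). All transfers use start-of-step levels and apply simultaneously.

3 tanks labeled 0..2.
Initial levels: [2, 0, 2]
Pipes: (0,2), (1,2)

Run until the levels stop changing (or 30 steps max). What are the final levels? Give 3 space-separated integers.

Answer: 1 1 2

Derivation:
Step 1: flows [0=2,2->1] -> levels [2 1 1]
Step 2: flows [0->2,1=2] -> levels [1 1 2]
Step 3: flows [2->0,2->1] -> levels [2 2 0]
Step 4: flows [0->2,1->2] -> levels [1 1 2]
  -> period-2 cycle: step 4 state = step 2 state; never stabilizes
  -> state at step 30: (30-2) mod 2 = 0, same as step 2 -> [1 1 2]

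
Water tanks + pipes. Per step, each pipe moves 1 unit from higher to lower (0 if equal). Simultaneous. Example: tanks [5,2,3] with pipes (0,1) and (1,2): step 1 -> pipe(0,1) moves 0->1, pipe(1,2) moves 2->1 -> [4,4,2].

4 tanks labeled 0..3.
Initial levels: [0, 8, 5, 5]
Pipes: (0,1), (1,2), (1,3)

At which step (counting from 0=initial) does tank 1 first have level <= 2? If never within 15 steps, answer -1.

Step 1: flows [1->0,1->2,1->3] -> levels [1 5 6 6]
Step 2: flows [1->0,2->1,3->1] -> levels [2 6 5 5]
Step 3: flows [1->0,1->2,1->3] -> levels [3 3 6 6]
Step 4: flows [0=1,2->1,3->1] -> levels [3 5 5 5]
Step 5: flows [1->0,1=2,1=3] -> levels [4 4 5 5]
Step 6: flows [0=1,2->1,3->1] -> levels [4 6 4 4]
Step 7: flows [1->0,1->2,1->3] -> levels [5 3 5 5]
Step 8: flows [0->1,2->1,3->1] -> levels [4 6 4 4]
  -> period-2 cycle (repeats step 6); tank 1 never drops to <=2
Tank 1 never reaches <=2 within 15 steps

Answer: -1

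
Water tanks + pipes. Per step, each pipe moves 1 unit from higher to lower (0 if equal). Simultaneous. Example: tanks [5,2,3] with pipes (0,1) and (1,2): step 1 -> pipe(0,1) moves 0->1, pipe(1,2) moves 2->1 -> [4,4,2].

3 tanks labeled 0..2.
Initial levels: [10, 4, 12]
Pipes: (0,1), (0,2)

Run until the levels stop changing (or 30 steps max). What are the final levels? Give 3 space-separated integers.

Answer: 10 8 8

Derivation:
Step 1: flows [0->1,2->0] -> levels [10 5 11]
Step 2: flows [0->1,2->0] -> levels [10 6 10]
Step 3: flows [0->1,0=2] -> levels [9 7 10]
Step 4: flows [0->1,2->0] -> levels [9 8 9]
Step 5: flows [0->1,0=2] -> levels [8 9 9]
Step 6: flows [1->0,2->0] -> levels [10 8 8]
Step 7: flows [0->1,0->2] -> levels [8 9 9]
  -> period-2 cycle: step 7 state = step 5 state; never stabilizes
  -> state at step 30: (30-5) mod 2 = 1, same as step 6 -> [10 8 8]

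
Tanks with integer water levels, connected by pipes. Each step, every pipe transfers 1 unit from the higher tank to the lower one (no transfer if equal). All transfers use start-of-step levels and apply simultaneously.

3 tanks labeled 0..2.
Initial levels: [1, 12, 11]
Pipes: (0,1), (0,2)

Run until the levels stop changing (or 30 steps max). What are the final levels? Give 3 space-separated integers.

Answer: 9 8 7

Derivation:
Step 1: flows [1->0,2->0] -> levels [3 11 10]
Step 2: flows [1->0,2->0] -> levels [5 10 9]
Step 3: flows [1->0,2->0] -> levels [7 9 8]
Step 4: flows [1->0,2->0] -> levels [9 8 7]
Step 5: flows [0->1,0->2] -> levels [7 9 8]
  -> period-2 cycle: step 5 state = step 3 state; never stabilizes
  -> state at step 30: (30-3) mod 2 = 1, same as step 4 -> [9 8 7]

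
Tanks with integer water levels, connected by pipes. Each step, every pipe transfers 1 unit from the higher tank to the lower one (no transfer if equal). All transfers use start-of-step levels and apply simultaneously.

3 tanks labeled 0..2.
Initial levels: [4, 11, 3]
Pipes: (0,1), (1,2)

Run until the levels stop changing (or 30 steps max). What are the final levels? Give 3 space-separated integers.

Step 1: flows [1->0,1->2] -> levels [5 9 4]
Step 2: flows [1->0,1->2] -> levels [6 7 5]
Step 3: flows [1->0,1->2] -> levels [7 5 6]
Step 4: flows [0->1,2->1] -> levels [6 7 5]
  -> period-2 cycle: step 4 state = step 2 state; never stabilizes
  -> state at step 30: (30-2) mod 2 = 0, same as step 2 -> [6 7 5]

Answer: 6 7 5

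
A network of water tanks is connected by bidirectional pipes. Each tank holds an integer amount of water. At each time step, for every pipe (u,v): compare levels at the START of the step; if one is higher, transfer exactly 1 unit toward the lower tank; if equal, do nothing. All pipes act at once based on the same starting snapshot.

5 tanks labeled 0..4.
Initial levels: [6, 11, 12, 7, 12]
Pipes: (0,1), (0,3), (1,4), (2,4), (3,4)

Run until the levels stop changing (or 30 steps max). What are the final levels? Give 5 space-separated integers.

Step 1: flows [1->0,3->0,4->1,2=4,4->3] -> levels [8 11 12 7 10]
Step 2: flows [1->0,0->3,1->4,2->4,4->3] -> levels [8 9 11 9 11]
Step 3: flows [1->0,3->0,4->1,2=4,4->3] -> levels [10 9 11 9 9]
Step 4: flows [0->1,0->3,1=4,2->4,3=4] -> levels [8 10 10 10 10]
Step 5: flows [1->0,3->0,1=4,2=4,3=4] -> levels [10 9 10 9 10]
Step 6: flows [0->1,0->3,4->1,2=4,4->3] -> levels [8 11 10 11 8]
Step 7: flows [1->0,3->0,1->4,2->4,3->4] -> levels [10 9 9 9 11]
Step 8: flows [0->1,0->3,4->1,4->2,4->3] -> levels [8 11 10 11 8]
  -> period-2 cycle: step 8 state = step 6 state; never stabilizes
  -> state at step 30: (30-6) mod 2 = 0, same as step 6 -> [8 11 10 11 8]

Answer: 8 11 10 11 8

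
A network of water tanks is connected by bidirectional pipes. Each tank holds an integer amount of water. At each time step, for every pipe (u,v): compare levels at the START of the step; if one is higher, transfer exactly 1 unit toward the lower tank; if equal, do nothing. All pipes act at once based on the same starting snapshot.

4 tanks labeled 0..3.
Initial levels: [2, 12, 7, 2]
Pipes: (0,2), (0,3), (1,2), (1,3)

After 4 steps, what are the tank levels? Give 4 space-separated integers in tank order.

Step 1: flows [2->0,0=3,1->2,1->3] -> levels [3 10 7 3]
Step 2: flows [2->0,0=3,1->2,1->3] -> levels [4 8 7 4]
Step 3: flows [2->0,0=3,1->2,1->3] -> levels [5 6 7 5]
Step 4: flows [2->0,0=3,2->1,1->3] -> levels [6 6 5 6]

Answer: 6 6 5 6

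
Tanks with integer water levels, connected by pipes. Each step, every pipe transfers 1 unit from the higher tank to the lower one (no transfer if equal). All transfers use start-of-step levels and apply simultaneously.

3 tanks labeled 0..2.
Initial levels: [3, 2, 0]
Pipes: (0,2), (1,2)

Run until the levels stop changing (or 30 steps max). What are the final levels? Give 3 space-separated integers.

Answer: 2 2 1

Derivation:
Step 1: flows [0->2,1->2] -> levels [2 1 2]
Step 2: flows [0=2,2->1] -> levels [2 2 1]
Step 3: flows [0->2,1->2] -> levels [1 1 3]
Step 4: flows [2->0,2->1] -> levels [2 2 1]
  -> period-2 cycle: step 4 state = step 2 state; never stabilizes
  -> state at step 30: (30-2) mod 2 = 0, same as step 2 -> [2 2 1]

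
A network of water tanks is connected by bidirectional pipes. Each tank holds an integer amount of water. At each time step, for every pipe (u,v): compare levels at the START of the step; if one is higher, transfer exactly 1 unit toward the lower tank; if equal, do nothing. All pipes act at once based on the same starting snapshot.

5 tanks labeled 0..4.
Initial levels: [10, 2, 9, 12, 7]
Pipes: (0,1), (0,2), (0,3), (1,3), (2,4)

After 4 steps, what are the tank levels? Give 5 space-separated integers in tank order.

Step 1: flows [0->1,0->2,3->0,3->1,2->4] -> levels [9 4 9 10 8]
Step 2: flows [0->1,0=2,3->0,3->1,2->4] -> levels [9 6 8 8 9]
Step 3: flows [0->1,0->2,0->3,3->1,4->2] -> levels [6 8 10 8 8]
Step 4: flows [1->0,2->0,3->0,1=3,2->4] -> levels [9 7 8 7 9]

Answer: 9 7 8 7 9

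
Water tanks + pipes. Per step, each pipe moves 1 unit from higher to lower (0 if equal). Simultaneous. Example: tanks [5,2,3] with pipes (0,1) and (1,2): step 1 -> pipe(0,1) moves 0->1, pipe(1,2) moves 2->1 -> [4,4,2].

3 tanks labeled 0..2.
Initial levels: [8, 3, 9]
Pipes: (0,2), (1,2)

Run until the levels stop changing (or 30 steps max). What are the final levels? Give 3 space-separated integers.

Answer: 7 7 6

Derivation:
Step 1: flows [2->0,2->1] -> levels [9 4 7]
Step 2: flows [0->2,2->1] -> levels [8 5 7]
Step 3: flows [0->2,2->1] -> levels [7 6 7]
Step 4: flows [0=2,2->1] -> levels [7 7 6]
Step 5: flows [0->2,1->2] -> levels [6 6 8]
Step 6: flows [2->0,2->1] -> levels [7 7 6]
  -> period-2 cycle: step 6 state = step 4 state; never stabilizes
  -> state at step 30: (30-4) mod 2 = 0, same as step 4 -> [7 7 6]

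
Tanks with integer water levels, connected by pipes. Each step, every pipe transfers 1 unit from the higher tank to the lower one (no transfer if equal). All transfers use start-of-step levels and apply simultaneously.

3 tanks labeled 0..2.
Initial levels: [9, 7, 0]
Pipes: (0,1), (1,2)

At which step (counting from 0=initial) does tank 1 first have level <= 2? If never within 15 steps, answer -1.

Answer: -1

Derivation:
Step 1: flows [0->1,1->2] -> levels [8 7 1]
Step 2: flows [0->1,1->2] -> levels [7 7 2]
Step 3: flows [0=1,1->2] -> levels [7 6 3]
Step 4: flows [0->1,1->2] -> levels [6 6 4]
Step 5: flows [0=1,1->2] -> levels [6 5 5]
Step 6: flows [0->1,1=2] -> levels [5 6 5]
Step 7: flows [1->0,1->2] -> levels [6 4 6]
Step 8: flows [0->1,2->1] -> levels [5 6 5]
  -> period-2 cycle (repeats step 6); tank 1 never drops to <=2
Tank 1 never reaches <=2 within 15 steps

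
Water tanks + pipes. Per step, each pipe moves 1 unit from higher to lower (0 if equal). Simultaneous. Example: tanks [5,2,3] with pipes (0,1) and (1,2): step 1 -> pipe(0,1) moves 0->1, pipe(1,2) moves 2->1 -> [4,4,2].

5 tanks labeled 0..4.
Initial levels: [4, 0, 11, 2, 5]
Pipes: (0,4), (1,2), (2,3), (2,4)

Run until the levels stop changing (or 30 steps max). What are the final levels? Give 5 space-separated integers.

Answer: 4 5 2 5 6

Derivation:
Step 1: flows [4->0,2->1,2->3,2->4] -> levels [5 1 8 3 5]
Step 2: flows [0=4,2->1,2->3,2->4] -> levels [5 2 5 4 6]
Step 3: flows [4->0,2->1,2->3,4->2] -> levels [6 3 4 5 4]
Step 4: flows [0->4,2->1,3->2,2=4] -> levels [5 4 4 4 5]
Step 5: flows [0=4,1=2,2=3,4->2] -> levels [5 4 5 4 4]
Step 6: flows [0->4,2->1,2->3,2->4] -> levels [4 5 2 5 6]
Step 7: flows [4->0,1->2,3->2,4->2] -> levels [5 4 5 4 4]
  -> period-2 cycle: step 7 state = step 5 state; never stabilizes
  -> state at step 30: (30-5) mod 2 = 1, same as step 6 -> [4 5 2 5 6]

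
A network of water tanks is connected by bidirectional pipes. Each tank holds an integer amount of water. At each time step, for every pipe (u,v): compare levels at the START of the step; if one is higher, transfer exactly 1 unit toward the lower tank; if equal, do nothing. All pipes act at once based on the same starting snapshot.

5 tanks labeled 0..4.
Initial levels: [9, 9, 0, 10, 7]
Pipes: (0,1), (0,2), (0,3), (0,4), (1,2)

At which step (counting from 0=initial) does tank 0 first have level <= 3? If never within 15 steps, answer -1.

Answer: -1

Derivation:
Step 1: flows [0=1,0->2,3->0,0->4,1->2] -> levels [8 8 2 9 8]
Step 2: flows [0=1,0->2,3->0,0=4,1->2] -> levels [8 7 4 8 8]
Step 3: flows [0->1,0->2,0=3,0=4,1->2] -> levels [6 7 6 8 8]
Step 4: flows [1->0,0=2,3->0,4->0,1->2] -> levels [9 5 7 7 7]
Step 5: flows [0->1,0->2,0->3,0->4,2->1] -> levels [5 7 7 8 8]
Step 6: flows [1->0,2->0,3->0,4->0,1=2] -> levels [9 6 6 7 7]
Step 7: flows [0->1,0->2,0->3,0->4,1=2] -> levels [5 7 7 8 8]
  -> period-2 cycle (repeats step 5); tank 0 never drops to <=3
Tank 0 never reaches <=3 within 15 steps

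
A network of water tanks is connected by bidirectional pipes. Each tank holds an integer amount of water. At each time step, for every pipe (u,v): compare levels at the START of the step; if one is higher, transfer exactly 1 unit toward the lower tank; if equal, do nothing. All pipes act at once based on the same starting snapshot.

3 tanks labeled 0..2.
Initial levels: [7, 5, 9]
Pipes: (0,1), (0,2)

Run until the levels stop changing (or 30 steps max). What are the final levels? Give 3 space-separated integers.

Step 1: flows [0->1,2->0] -> levels [7 6 8]
Step 2: flows [0->1,2->0] -> levels [7 7 7]
Step 3: flows [0=1,0=2] -> levels [7 7 7]
  -> stable (no change)

Answer: 7 7 7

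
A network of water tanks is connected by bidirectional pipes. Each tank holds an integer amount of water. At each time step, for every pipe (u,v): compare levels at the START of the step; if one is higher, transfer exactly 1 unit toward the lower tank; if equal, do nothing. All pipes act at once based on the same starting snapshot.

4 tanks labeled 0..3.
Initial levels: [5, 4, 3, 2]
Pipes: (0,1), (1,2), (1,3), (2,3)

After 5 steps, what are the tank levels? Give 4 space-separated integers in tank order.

Answer: 4 2 4 4

Derivation:
Step 1: flows [0->1,1->2,1->3,2->3] -> levels [4 3 3 4]
Step 2: flows [0->1,1=2,3->1,3->2] -> levels [3 5 4 2]
Step 3: flows [1->0,1->2,1->3,2->3] -> levels [4 2 4 4]
Step 4: flows [0->1,2->1,3->1,2=3] -> levels [3 5 3 3]
Step 5: flows [1->0,1->2,1->3,2=3] -> levels [4 2 4 4]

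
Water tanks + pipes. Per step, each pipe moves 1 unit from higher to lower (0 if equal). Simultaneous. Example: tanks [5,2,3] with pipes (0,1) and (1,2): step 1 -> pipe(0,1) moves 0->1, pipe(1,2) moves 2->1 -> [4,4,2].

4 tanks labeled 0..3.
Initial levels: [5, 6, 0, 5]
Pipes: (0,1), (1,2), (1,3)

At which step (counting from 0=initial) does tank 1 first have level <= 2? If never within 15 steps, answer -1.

Answer: 4

Derivation:
Step 1: flows [1->0,1->2,1->3] -> levels [6 3 1 6]
Step 2: flows [0->1,1->2,3->1] -> levels [5 4 2 5]
Step 3: flows [0->1,1->2,3->1] -> levels [4 5 3 4]
Step 4: flows [1->0,1->2,1->3] -> levels [5 2 4 5]
Tank 1 first reaches <=2 at step 4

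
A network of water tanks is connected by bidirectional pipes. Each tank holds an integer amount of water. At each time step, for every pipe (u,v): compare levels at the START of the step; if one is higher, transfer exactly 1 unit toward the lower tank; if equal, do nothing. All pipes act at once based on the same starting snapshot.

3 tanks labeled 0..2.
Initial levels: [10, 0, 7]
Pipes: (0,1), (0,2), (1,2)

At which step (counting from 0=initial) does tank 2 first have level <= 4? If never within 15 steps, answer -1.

Step 1: flows [0->1,0->2,2->1] -> levels [8 2 7]
Step 2: flows [0->1,0->2,2->1] -> levels [6 4 7]
Step 3: flows [0->1,2->0,2->1] -> levels [6 6 5]
Step 4: flows [0=1,0->2,1->2] -> levels [5 5 7]
Step 5: flows [0=1,2->0,2->1] -> levels [6 6 5]
  -> period-2 cycle (repeats step 3); tank 2 never drops to <=4
Tank 2 never reaches <=4 within 15 steps

Answer: -1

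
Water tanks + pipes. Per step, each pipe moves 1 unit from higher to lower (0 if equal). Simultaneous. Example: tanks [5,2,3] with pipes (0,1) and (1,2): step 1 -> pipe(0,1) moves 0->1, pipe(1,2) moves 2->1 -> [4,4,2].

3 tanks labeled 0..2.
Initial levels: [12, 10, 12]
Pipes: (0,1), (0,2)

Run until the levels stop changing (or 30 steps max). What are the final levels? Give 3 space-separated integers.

Step 1: flows [0->1,0=2] -> levels [11 11 12]
Step 2: flows [0=1,2->0] -> levels [12 11 11]
Step 3: flows [0->1,0->2] -> levels [10 12 12]
Step 4: flows [1->0,2->0] -> levels [12 11 11]
  -> period-2 cycle: step 4 state = step 2 state; never stabilizes
  -> state at step 30: (30-2) mod 2 = 0, same as step 2 -> [12 11 11]

Answer: 12 11 11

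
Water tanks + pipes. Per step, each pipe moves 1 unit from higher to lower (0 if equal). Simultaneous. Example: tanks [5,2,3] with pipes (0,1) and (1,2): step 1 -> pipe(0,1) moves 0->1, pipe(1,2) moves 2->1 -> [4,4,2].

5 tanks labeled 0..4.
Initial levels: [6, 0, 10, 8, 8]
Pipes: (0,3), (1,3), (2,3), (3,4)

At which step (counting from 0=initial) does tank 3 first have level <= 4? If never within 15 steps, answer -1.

Answer: 7

Derivation:
Step 1: flows [3->0,3->1,2->3,3=4] -> levels [7 1 9 7 8]
Step 2: flows [0=3,3->1,2->3,4->3] -> levels [7 2 8 8 7]
Step 3: flows [3->0,3->1,2=3,3->4] -> levels [8 3 8 5 8]
Step 4: flows [0->3,3->1,2->3,4->3] -> levels [7 4 7 7 7]
Step 5: flows [0=3,3->1,2=3,3=4] -> levels [7 5 7 6 7]
Step 6: flows [0->3,3->1,2->3,4->3] -> levels [6 6 6 8 6]
Step 7: flows [3->0,3->1,3->2,3->4] -> levels [7 7 7 4 7]
Tank 3 first reaches <=4 at step 7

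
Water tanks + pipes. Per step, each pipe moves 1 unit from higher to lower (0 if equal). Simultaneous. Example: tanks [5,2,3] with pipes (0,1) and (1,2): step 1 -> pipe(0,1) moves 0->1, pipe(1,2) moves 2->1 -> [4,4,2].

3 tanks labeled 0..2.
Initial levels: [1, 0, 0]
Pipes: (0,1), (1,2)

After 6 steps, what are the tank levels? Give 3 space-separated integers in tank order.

Answer: 1 -1 1

Derivation:
Step 1: flows [0->1,1=2] -> levels [0 1 0]
Step 2: flows [1->0,1->2] -> levels [1 -1 1]
Step 3: flows [0->1,2->1] -> levels [0 1 0]
  -> period-2 cycle: step 3 state = step 1 state
  -> state at step 6: (6-1) mod 2 = 1, same as step 2 -> [1 -1 1]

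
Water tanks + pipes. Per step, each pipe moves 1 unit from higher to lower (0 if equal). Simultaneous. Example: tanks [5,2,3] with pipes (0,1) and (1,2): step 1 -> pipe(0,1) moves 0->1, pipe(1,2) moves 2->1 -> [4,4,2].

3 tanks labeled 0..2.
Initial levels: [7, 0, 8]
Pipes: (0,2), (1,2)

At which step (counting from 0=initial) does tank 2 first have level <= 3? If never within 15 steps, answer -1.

Answer: -1

Derivation:
Step 1: flows [2->0,2->1] -> levels [8 1 6]
Step 2: flows [0->2,2->1] -> levels [7 2 6]
Step 3: flows [0->2,2->1] -> levels [6 3 6]
Step 4: flows [0=2,2->1] -> levels [6 4 5]
Step 5: flows [0->2,2->1] -> levels [5 5 5]
Step 6: flows [0=2,1=2] -> levels [5 5 5]
  -> stable; tank 2 stays at 5 > 3
Tank 2 never reaches <=3 within 15 steps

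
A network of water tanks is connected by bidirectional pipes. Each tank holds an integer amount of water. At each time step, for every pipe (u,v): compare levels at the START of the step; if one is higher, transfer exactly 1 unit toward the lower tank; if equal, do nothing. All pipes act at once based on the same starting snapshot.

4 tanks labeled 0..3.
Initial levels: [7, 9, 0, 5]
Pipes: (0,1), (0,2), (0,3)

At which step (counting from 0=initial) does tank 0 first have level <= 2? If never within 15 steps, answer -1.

Step 1: flows [1->0,0->2,0->3] -> levels [6 8 1 6]
Step 2: flows [1->0,0->2,0=3] -> levels [6 7 2 6]
Step 3: flows [1->0,0->2,0=3] -> levels [6 6 3 6]
Step 4: flows [0=1,0->2,0=3] -> levels [5 6 4 6]
Step 5: flows [1->0,0->2,3->0] -> levels [6 5 5 5]
Step 6: flows [0->1,0->2,0->3] -> levels [3 6 6 6]
Step 7: flows [1->0,2->0,3->0] -> levels [6 5 5 5]
  -> period-2 cycle (repeats step 5); tank 0 never drops to <=2
Tank 0 never reaches <=2 within 15 steps

Answer: -1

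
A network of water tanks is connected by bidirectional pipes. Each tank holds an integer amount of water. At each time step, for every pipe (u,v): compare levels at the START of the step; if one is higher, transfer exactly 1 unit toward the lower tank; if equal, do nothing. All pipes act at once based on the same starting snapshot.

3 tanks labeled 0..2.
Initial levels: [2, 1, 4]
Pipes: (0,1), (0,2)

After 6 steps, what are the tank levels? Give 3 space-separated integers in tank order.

Step 1: flows [0->1,2->0] -> levels [2 2 3]
Step 2: flows [0=1,2->0] -> levels [3 2 2]
Step 3: flows [0->1,0->2] -> levels [1 3 3]
Step 4: flows [1->0,2->0] -> levels [3 2 2]
  -> period-2 cycle: step 4 state = step 2 state
  -> state at step 6: (6-2) mod 2 = 0, same as step 2 -> [3 2 2]

Answer: 3 2 2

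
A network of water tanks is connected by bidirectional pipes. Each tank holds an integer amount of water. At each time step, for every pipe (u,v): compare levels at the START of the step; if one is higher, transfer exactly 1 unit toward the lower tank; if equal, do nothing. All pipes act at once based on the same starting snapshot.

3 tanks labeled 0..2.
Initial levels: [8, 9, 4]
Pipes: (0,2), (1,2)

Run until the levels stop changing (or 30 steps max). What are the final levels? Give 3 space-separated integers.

Answer: 6 7 8

Derivation:
Step 1: flows [0->2,1->2] -> levels [7 8 6]
Step 2: flows [0->2,1->2] -> levels [6 7 8]
Step 3: flows [2->0,2->1] -> levels [7 8 6]
  -> period-2 cycle: step 3 state = step 1 state; never stabilizes
  -> state at step 30: (30-1) mod 2 = 1, same as step 2 -> [6 7 8]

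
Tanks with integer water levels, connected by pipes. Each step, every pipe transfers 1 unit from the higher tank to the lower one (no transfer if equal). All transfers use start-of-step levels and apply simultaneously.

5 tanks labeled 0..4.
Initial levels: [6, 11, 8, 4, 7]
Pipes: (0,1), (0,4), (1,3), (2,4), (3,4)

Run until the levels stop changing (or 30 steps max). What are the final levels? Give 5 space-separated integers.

Step 1: flows [1->0,4->0,1->3,2->4,4->3] -> levels [8 9 7 6 6]
Step 2: flows [1->0,0->4,1->3,2->4,3=4] -> levels [8 7 6 7 8]
Step 3: flows [0->1,0=4,1=3,4->2,4->3] -> levels [7 8 7 8 6]
Step 4: flows [1->0,0->4,1=3,2->4,3->4] -> levels [7 7 6 7 9]
Step 5: flows [0=1,4->0,1=3,4->2,4->3] -> levels [8 7 7 8 6]
Step 6: flows [0->1,0->4,3->1,2->4,3->4] -> levels [6 9 6 6 9]
Step 7: flows [1->0,4->0,1->3,4->2,4->3] -> levels [8 7 7 8 6]
  -> period-2 cycle: step 7 state = step 5 state; never stabilizes
  -> state at step 30: (30-5) mod 2 = 1, same as step 6 -> [6 9 6 6 9]

Answer: 6 9 6 6 9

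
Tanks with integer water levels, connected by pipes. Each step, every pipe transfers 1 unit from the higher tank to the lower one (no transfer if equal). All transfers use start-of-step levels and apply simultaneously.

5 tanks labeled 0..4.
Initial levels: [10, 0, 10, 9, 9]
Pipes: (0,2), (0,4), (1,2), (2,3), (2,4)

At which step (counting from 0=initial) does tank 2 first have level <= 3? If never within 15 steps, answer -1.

Step 1: flows [0=2,0->4,2->1,2->3,2->4] -> levels [9 1 7 10 11]
Step 2: flows [0->2,4->0,2->1,3->2,4->2] -> levels [9 2 9 9 9]
Step 3: flows [0=2,0=4,2->1,2=3,2=4] -> levels [9 3 8 9 9]
Step 4: flows [0->2,0=4,2->1,3->2,4->2] -> levels [8 4 10 8 8]
Step 5: flows [2->0,0=4,2->1,2->3,2->4] -> levels [9 5 6 9 9]
Step 6: flows [0->2,0=4,2->1,3->2,4->2] -> levels [8 6 8 8 8]
Step 7: flows [0=2,0=4,2->1,2=3,2=4] -> levels [8 7 7 8 8]
Step 8: flows [0->2,0=4,1=2,3->2,4->2] -> levels [7 7 10 7 7]
Step 9: flows [2->0,0=4,2->1,2->3,2->4] -> levels [8 8 6 8 8]
Step 10: flows [0->2,0=4,1->2,3->2,4->2] -> levels [7 7 10 7 7]
  -> period-2 cycle (repeats step 8); tank 2 never drops to <=3
Tank 2 never reaches <=3 within 15 steps

Answer: -1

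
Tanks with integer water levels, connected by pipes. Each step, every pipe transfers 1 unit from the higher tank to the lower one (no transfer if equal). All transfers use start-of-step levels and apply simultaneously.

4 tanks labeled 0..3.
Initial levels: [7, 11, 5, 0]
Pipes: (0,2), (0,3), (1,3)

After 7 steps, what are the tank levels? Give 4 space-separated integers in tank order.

Answer: 4 6 6 7

Derivation:
Step 1: flows [0->2,0->3,1->3] -> levels [5 10 6 2]
Step 2: flows [2->0,0->3,1->3] -> levels [5 9 5 4]
Step 3: flows [0=2,0->3,1->3] -> levels [4 8 5 6]
Step 4: flows [2->0,3->0,1->3] -> levels [6 7 4 6]
Step 5: flows [0->2,0=3,1->3] -> levels [5 6 5 7]
Step 6: flows [0=2,3->0,3->1] -> levels [6 7 5 5]
Step 7: flows [0->2,0->3,1->3] -> levels [4 6 6 7]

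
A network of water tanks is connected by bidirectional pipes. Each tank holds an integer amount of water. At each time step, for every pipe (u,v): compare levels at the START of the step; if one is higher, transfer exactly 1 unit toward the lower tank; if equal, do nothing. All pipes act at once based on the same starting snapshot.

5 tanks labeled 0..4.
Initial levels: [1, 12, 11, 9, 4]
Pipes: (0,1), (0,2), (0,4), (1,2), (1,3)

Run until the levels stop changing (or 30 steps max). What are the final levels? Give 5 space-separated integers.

Answer: 8 9 6 7 7

Derivation:
Step 1: flows [1->0,2->0,4->0,1->2,1->3] -> levels [4 9 11 10 3]
Step 2: flows [1->0,2->0,0->4,2->1,3->1] -> levels [5 10 9 9 4]
Step 3: flows [1->0,2->0,0->4,1->2,1->3] -> levels [6 7 9 10 5]
Step 4: flows [1->0,2->0,0->4,2->1,3->1] -> levels [7 8 7 9 6]
Step 5: flows [1->0,0=2,0->4,1->2,3->1] -> levels [7 7 8 8 7]
Step 6: flows [0=1,2->0,0=4,2->1,3->1] -> levels [8 9 6 7 7]
Step 7: flows [1->0,0->2,0->4,1->2,1->3] -> levels [7 6 8 8 8]
Step 8: flows [0->1,2->0,4->0,2->1,3->1] -> levels [8 9 6 7 7]
  -> period-2 cycle: step 8 state = step 6 state; never stabilizes
  -> state at step 30: (30-6) mod 2 = 0, same as step 6 -> [8 9 6 7 7]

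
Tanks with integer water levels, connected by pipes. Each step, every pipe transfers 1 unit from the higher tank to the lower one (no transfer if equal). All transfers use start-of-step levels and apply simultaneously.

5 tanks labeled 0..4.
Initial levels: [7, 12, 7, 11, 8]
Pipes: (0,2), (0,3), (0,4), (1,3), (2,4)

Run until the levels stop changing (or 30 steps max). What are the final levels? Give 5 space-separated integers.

Step 1: flows [0=2,3->0,4->0,1->3,4->2] -> levels [9 11 8 11 6]
Step 2: flows [0->2,3->0,0->4,1=3,2->4] -> levels [8 11 8 10 8]
Step 3: flows [0=2,3->0,0=4,1->3,2=4] -> levels [9 10 8 10 8]
Step 4: flows [0->2,3->0,0->4,1=3,2=4] -> levels [8 10 9 9 9]
Step 5: flows [2->0,3->0,4->0,1->3,2=4] -> levels [11 9 8 9 8]
Step 6: flows [0->2,0->3,0->4,1=3,2=4] -> levels [8 9 9 10 9]
Step 7: flows [2->0,3->0,4->0,3->1,2=4] -> levels [11 10 8 8 8]
Step 8: flows [0->2,0->3,0->4,1->3,2=4] -> levels [8 9 9 10 9]
  -> period-2 cycle: step 8 state = step 6 state; never stabilizes
  -> state at step 30: (30-6) mod 2 = 0, same as step 6 -> [8 9 9 10 9]

Answer: 8 9 9 10 9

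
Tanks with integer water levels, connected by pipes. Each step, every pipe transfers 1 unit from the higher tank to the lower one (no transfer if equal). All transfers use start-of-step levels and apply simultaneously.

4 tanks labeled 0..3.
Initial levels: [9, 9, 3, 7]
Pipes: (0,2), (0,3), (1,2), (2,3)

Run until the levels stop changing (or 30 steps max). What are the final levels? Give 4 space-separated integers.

Answer: 6 7 9 6

Derivation:
Step 1: flows [0->2,0->3,1->2,3->2] -> levels [7 8 6 7]
Step 2: flows [0->2,0=3,1->2,3->2] -> levels [6 7 9 6]
Step 3: flows [2->0,0=3,2->1,2->3] -> levels [7 8 6 7]
  -> period-2 cycle: step 3 state = step 1 state; never stabilizes
  -> state at step 30: (30-1) mod 2 = 1, same as step 2 -> [6 7 9 6]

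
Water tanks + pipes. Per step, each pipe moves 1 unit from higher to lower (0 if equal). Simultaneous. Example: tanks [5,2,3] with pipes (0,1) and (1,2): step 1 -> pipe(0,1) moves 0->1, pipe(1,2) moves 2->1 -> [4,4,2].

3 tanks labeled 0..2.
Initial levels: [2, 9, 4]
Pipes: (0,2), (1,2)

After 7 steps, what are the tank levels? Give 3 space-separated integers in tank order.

Step 1: flows [2->0,1->2] -> levels [3 8 4]
Step 2: flows [2->0,1->2] -> levels [4 7 4]
Step 3: flows [0=2,1->2] -> levels [4 6 5]
Step 4: flows [2->0,1->2] -> levels [5 5 5]
Step 5: flows [0=2,1=2] -> levels [5 5 5]
  -> stable; steps 6..7 unchanged -> [5 5 5]

Answer: 5 5 5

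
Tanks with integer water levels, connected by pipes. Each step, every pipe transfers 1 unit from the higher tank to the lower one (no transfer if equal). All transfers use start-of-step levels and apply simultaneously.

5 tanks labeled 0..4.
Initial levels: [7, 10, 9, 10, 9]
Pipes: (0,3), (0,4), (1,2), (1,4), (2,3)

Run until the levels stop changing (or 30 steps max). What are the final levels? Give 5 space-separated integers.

Answer: 8 10 9 10 8

Derivation:
Step 1: flows [3->0,4->0,1->2,1->4,3->2] -> levels [9 8 11 8 9]
Step 2: flows [0->3,0=4,2->1,4->1,2->3] -> levels [8 10 9 10 8]
Step 3: flows [3->0,0=4,1->2,1->4,3->2] -> levels [9 8 11 8 9]
  -> period-2 cycle: step 3 state = step 1 state; never stabilizes
  -> state at step 30: (30-1) mod 2 = 1, same as step 2 -> [8 10 9 10 8]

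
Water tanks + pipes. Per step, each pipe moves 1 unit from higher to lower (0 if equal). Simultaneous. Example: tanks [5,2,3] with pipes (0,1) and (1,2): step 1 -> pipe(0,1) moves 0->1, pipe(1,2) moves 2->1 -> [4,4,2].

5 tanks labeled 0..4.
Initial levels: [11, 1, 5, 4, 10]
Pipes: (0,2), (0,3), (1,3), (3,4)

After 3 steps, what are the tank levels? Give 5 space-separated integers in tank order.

Step 1: flows [0->2,0->3,3->1,4->3] -> levels [9 2 6 5 9]
Step 2: flows [0->2,0->3,3->1,4->3] -> levels [7 3 7 6 8]
Step 3: flows [0=2,0->3,3->1,4->3] -> levels [6 4 7 7 7]

Answer: 6 4 7 7 7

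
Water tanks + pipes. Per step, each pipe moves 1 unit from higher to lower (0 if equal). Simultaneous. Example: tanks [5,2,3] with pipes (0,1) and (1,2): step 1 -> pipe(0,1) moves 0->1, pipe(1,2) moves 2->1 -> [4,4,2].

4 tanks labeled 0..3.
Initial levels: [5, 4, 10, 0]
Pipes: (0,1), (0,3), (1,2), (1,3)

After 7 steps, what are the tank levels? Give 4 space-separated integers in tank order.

Answer: 5 6 4 4

Derivation:
Step 1: flows [0->1,0->3,2->1,1->3] -> levels [3 5 9 2]
Step 2: flows [1->0,0->3,2->1,1->3] -> levels [3 4 8 4]
Step 3: flows [1->0,3->0,2->1,1=3] -> levels [5 4 7 3]
Step 4: flows [0->1,0->3,2->1,1->3] -> levels [3 5 6 5]
Step 5: flows [1->0,3->0,2->1,1=3] -> levels [5 5 5 4]
Step 6: flows [0=1,0->3,1=2,1->3] -> levels [4 4 5 6]
Step 7: flows [0=1,3->0,2->1,3->1] -> levels [5 6 4 4]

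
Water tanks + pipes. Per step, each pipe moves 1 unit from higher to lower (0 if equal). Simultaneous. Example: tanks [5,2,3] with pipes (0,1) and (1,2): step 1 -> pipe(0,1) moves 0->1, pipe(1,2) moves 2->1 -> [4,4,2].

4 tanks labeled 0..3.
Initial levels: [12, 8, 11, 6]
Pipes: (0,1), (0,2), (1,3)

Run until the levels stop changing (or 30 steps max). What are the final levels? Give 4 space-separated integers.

Step 1: flows [0->1,0->2,1->3] -> levels [10 8 12 7]
Step 2: flows [0->1,2->0,1->3] -> levels [10 8 11 8]
Step 3: flows [0->1,2->0,1=3] -> levels [10 9 10 8]
Step 4: flows [0->1,0=2,1->3] -> levels [9 9 10 9]
Step 5: flows [0=1,2->0,1=3] -> levels [10 9 9 9]
Step 6: flows [0->1,0->2,1=3] -> levels [8 10 10 9]
Step 7: flows [1->0,2->0,1->3] -> levels [10 8 9 10]
Step 8: flows [0->1,0->2,3->1] -> levels [8 10 10 9]
  -> period-2 cycle: step 8 state = step 6 state; never stabilizes
  -> state at step 30: (30-6) mod 2 = 0, same as step 6 -> [8 10 10 9]

Answer: 8 10 10 9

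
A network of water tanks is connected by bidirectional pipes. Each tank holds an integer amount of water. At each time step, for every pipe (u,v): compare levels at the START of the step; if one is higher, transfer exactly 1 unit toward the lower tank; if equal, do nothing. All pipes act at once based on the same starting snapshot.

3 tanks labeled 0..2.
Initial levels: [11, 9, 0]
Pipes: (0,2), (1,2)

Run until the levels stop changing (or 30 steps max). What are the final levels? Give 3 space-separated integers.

Step 1: flows [0->2,1->2] -> levels [10 8 2]
Step 2: flows [0->2,1->2] -> levels [9 7 4]
Step 3: flows [0->2,1->2] -> levels [8 6 6]
Step 4: flows [0->2,1=2] -> levels [7 6 7]
Step 5: flows [0=2,2->1] -> levels [7 7 6]
Step 6: flows [0->2,1->2] -> levels [6 6 8]
Step 7: flows [2->0,2->1] -> levels [7 7 6]
  -> period-2 cycle: step 7 state = step 5 state; never stabilizes
  -> state at step 30: (30-5) mod 2 = 1, same as step 6 -> [6 6 8]

Answer: 6 6 8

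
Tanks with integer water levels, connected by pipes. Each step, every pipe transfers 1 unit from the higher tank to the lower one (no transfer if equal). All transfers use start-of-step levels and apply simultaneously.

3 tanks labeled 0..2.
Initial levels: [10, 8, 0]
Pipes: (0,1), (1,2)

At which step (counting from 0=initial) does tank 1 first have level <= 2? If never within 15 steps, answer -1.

Answer: -1

Derivation:
Step 1: flows [0->1,1->2] -> levels [9 8 1]
Step 2: flows [0->1,1->2] -> levels [8 8 2]
Step 3: flows [0=1,1->2] -> levels [8 7 3]
Step 4: flows [0->1,1->2] -> levels [7 7 4]
Step 5: flows [0=1,1->2] -> levels [7 6 5]
Step 6: flows [0->1,1->2] -> levels [6 6 6]
Step 7: flows [0=1,1=2] -> levels [6 6 6]
  -> stable; tank 1 stays at 6 > 2
Tank 1 never reaches <=2 within 15 steps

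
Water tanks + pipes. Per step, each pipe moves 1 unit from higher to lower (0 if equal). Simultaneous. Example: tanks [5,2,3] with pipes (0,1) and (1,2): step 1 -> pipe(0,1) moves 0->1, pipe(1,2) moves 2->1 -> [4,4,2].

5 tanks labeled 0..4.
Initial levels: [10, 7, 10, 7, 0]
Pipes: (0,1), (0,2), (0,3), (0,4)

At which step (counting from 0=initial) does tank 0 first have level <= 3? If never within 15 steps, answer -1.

Answer: -1

Derivation:
Step 1: flows [0->1,0=2,0->3,0->4] -> levels [7 8 10 8 1]
Step 2: flows [1->0,2->0,3->0,0->4] -> levels [9 7 9 7 2]
Step 3: flows [0->1,0=2,0->3,0->4] -> levels [6 8 9 8 3]
Step 4: flows [1->0,2->0,3->0,0->4] -> levels [8 7 8 7 4]
Step 5: flows [0->1,0=2,0->3,0->4] -> levels [5 8 8 8 5]
Step 6: flows [1->0,2->0,3->0,0=4] -> levels [8 7 7 7 5]
Step 7: flows [0->1,0->2,0->3,0->4] -> levels [4 8 8 8 6]
Step 8: flows [1->0,2->0,3->0,4->0] -> levels [8 7 7 7 5]
  -> period-2 cycle (repeats step 6); tank 0 never drops to <=3
Tank 0 never reaches <=3 within 15 steps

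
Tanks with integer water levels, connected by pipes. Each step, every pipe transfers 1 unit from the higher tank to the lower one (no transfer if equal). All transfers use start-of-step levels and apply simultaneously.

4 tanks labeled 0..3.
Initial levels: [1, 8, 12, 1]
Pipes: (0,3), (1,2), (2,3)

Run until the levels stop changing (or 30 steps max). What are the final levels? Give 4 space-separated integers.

Answer: 6 5 7 4

Derivation:
Step 1: flows [0=3,2->1,2->3] -> levels [1 9 10 2]
Step 2: flows [3->0,2->1,2->3] -> levels [2 10 8 2]
Step 3: flows [0=3,1->2,2->3] -> levels [2 9 8 3]
Step 4: flows [3->0,1->2,2->3] -> levels [3 8 8 3]
Step 5: flows [0=3,1=2,2->3] -> levels [3 8 7 4]
Step 6: flows [3->0,1->2,2->3] -> levels [4 7 7 4]
Step 7: flows [0=3,1=2,2->3] -> levels [4 7 6 5]
Step 8: flows [3->0,1->2,2->3] -> levels [5 6 6 5]
Step 9: flows [0=3,1=2,2->3] -> levels [5 6 5 6]
Step 10: flows [3->0,1->2,3->2] -> levels [6 5 7 4]
Step 11: flows [0->3,2->1,2->3] -> levels [5 6 5 6]
  -> period-2 cycle: step 11 state = step 9 state; never stabilizes
  -> state at step 30: (30-9) mod 2 = 1, same as step 10 -> [6 5 7 4]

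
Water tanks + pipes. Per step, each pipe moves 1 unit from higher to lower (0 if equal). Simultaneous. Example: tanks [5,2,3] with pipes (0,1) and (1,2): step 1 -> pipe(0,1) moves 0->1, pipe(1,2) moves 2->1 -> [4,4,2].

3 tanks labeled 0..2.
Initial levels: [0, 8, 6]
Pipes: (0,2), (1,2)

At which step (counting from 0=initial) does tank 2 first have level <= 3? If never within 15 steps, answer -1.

Step 1: flows [2->0,1->2] -> levels [1 7 6]
Step 2: flows [2->0,1->2] -> levels [2 6 6]
Step 3: flows [2->0,1=2] -> levels [3 6 5]
Step 4: flows [2->0,1->2] -> levels [4 5 5]
Step 5: flows [2->0,1=2] -> levels [5 5 4]
Step 6: flows [0->2,1->2] -> levels [4 4 6]
Step 7: flows [2->0,2->1] -> levels [5 5 4]
  -> period-2 cycle (repeats step 5); tank 2 never drops to <=3
Tank 2 never reaches <=3 within 15 steps

Answer: -1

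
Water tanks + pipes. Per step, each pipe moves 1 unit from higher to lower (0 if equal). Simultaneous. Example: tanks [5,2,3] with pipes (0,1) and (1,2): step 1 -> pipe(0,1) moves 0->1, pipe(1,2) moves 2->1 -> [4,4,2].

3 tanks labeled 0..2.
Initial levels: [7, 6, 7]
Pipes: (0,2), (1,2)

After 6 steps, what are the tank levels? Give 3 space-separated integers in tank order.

Answer: 6 6 8

Derivation:
Step 1: flows [0=2,2->1] -> levels [7 7 6]
Step 2: flows [0->2,1->2] -> levels [6 6 8]
Step 3: flows [2->0,2->1] -> levels [7 7 6]
  -> period-2 cycle: step 3 state = step 1 state
  -> state at step 6: (6-1) mod 2 = 1, same as step 2 -> [6 6 8]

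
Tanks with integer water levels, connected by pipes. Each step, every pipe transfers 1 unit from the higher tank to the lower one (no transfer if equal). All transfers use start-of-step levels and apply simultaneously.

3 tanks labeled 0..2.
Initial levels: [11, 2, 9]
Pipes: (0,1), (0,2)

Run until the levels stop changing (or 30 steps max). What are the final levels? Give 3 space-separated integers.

Answer: 8 7 7

Derivation:
Step 1: flows [0->1,0->2] -> levels [9 3 10]
Step 2: flows [0->1,2->0] -> levels [9 4 9]
Step 3: flows [0->1,0=2] -> levels [8 5 9]
Step 4: flows [0->1,2->0] -> levels [8 6 8]
Step 5: flows [0->1,0=2] -> levels [7 7 8]
Step 6: flows [0=1,2->0] -> levels [8 7 7]
Step 7: flows [0->1,0->2] -> levels [6 8 8]
Step 8: flows [1->0,2->0] -> levels [8 7 7]
  -> period-2 cycle: step 8 state = step 6 state; never stabilizes
  -> state at step 30: (30-6) mod 2 = 0, same as step 6 -> [8 7 7]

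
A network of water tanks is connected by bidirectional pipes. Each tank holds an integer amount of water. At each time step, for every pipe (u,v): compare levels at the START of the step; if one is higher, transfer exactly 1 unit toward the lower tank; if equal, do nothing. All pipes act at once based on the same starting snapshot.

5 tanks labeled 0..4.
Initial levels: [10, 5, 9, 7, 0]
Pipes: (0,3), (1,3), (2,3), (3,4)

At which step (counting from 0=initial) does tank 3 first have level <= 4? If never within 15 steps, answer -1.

Step 1: flows [0->3,3->1,2->3,3->4] -> levels [9 6 8 7 1]
Step 2: flows [0->3,3->1,2->3,3->4] -> levels [8 7 7 7 2]
Step 3: flows [0->3,1=3,2=3,3->4] -> levels [7 7 7 7 3]
Step 4: flows [0=3,1=3,2=3,3->4] -> levels [7 7 7 6 4]
Step 5: flows [0->3,1->3,2->3,3->4] -> levels [6 6 6 8 5]
Step 6: flows [3->0,3->1,3->2,3->4] -> levels [7 7 7 4 6]
Tank 3 first reaches <=4 at step 6

Answer: 6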